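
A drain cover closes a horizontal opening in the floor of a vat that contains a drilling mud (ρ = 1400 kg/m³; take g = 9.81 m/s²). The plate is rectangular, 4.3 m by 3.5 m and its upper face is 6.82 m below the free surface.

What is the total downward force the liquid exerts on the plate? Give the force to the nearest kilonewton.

γ = ρg = 1400 × 9.81 / 1000 = 13.734 kN/m³.
The plate is horizontal, so pressure is uniform at p = γ·h = 13.734 × 6.82 = 93.6659 kN/m².
A = 4.3 × 3.5 = 15.05 m².
F = p·A = 93.6659 × 15.05 = 1409.67 kN.

F ≈ 1410 kN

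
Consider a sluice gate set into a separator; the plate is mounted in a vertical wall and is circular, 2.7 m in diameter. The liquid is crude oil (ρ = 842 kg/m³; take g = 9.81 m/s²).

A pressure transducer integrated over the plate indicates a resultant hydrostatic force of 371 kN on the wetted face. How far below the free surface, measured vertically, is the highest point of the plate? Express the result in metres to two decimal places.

d_top ≈ 6.49 m

γ = ρg = 842 × 9.81 / 1000 = 8.26002 kN/m³.
A = π(1.35)² = 5.72555 m².
From F = γ·h_c·A, the centroid depth is h_c = 371/(8.26002 × 5.72555) = 7.84469 m.
The centroid is at the centre, 1.35 m below the top of the plate, so the highest point sits at h_top = 7.84469 − 1.35 = 6.49469 m below the surface.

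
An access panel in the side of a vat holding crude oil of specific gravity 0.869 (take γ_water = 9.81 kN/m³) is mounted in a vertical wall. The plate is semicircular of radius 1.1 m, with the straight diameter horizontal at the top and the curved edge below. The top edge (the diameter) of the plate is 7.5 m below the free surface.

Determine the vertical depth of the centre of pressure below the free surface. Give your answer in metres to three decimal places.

h_p = 7.977 m

γ = 0.869 × 9.81 = 8.52489 kN/m³.
The centroid of a semicircle lies 4r/(3π) = 0.466854 m from the diameter, here below the top edge, so the centroid depth is h_c = 7.5 + 0.466854 = 7.96685 m.
A = πr²/2 = π × 1.1²/2 = 1.90066 m².
Resultant F = γ·h_c·A = 8.52489 × 7.96685 × 1.90066 = 129.086 kN.
I_c = (π/8 − 8/(9π))·r⁴ = 0.109757 × 1.1⁴ = 0.160695 m⁴.
Centre of pressure: y_p = y_c + I_c/(y_c·A) = 7.96685 + 0.160695/(7.96685 × 1.90066) = 7.96685 + 0.0106123 = 7.97746 m along the plane.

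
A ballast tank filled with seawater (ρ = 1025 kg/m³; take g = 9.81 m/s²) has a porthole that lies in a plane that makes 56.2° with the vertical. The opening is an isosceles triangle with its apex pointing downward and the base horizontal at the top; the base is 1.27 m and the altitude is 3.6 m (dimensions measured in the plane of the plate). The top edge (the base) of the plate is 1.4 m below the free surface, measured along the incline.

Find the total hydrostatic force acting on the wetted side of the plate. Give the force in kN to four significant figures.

F ≈ 33.25 kN

γ = ρg = 1025 × 9.81 / 1000 = 10.05525 kN/m³.
The plate makes 56.2° with the vertical, i.e. θ = 90° − 56.2° = 33.8° to the horizontal. Measuring y along the incline from the free-surface line, vertical depth h = y·sinθ with sinθ = 0.556296.
With the apex down, the centroid sits h/3 = 3.6/3 = 1.2 m below the base (the top edge), so y_c = 1.4 + 1.2 = 2.6 m and h_c = 2.6 × 0.556296 = 1.44637 m.
A = ½ × 1.27 × 3.6 = 2.286 m².
Resultant F = γ·h_c·A = 10.05525 × 1.44637 × 2.286 = 33.2467 kN.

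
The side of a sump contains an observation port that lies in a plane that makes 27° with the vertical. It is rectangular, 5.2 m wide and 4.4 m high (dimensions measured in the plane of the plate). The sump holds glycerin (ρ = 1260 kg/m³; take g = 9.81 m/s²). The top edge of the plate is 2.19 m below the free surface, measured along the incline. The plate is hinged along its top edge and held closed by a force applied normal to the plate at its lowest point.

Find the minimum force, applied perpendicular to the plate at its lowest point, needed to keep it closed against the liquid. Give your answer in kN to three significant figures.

γ = ρg = 1260 × 9.81 / 1000 = 12.3606 kN/m³.
The plate makes 27° with the vertical, i.e. θ = 90° − 27° = 63° to the horizontal. Measuring y along the incline from the free-surface line, vertical depth h = y·sinθ with sinθ = 0.891007.
The centroid lies 4.4/2 = 2.2 m below the top edge, so y_c = 2.19 + 2.2 = 4.39 m and h_c = 4.39 × 0.891007 = 3.91152 m.
A = 5.2 × 4.4 = 22.88 m².
Resultant F = γ·h_c·A = 12.3606 × 3.91152 × 22.88 = 1106.22 kN.
I_c = b·h³/12 = 5.2 × 4.4³/12 = 36.9131 m⁴.
Centre of pressure: y_p = y_c + I_c/(y_c·A) = 4.39 + 36.9131/(4.39 × 22.88) = 4.39 + 0.367502 = 4.7575 m along the plane.
The resultant acts 2.2 + 0.367502 = 2.5675 m (along the plate) below the hinge at the top edge, so the moment about the hinge is M = F × 2.5675 = 1106.22 × 2.5675 = 2840.22 kN·m.
A normal force at the bottom, 4.4 m from the hinge, must supply this moment: P = 2840.22/4.4 = 645.505 kN.

P ≈ 646 kN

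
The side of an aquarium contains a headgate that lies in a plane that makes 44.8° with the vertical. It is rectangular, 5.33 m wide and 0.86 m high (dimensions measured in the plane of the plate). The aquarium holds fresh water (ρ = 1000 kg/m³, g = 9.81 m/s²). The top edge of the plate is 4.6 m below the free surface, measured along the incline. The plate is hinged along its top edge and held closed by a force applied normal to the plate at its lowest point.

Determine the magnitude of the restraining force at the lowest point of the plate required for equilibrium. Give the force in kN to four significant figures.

γ = ρg = 1000 × 9.81 = 9810 N/m³ = 9.81 kN/m³.
The plate makes 44.8° with the vertical, i.e. θ = 90° − 44.8° = 45.2° to the horizontal. Measuring y along the incline from the free-surface line, vertical depth h = y·sinθ with sinθ = 0.709571.
The centroid lies 0.86/2 = 0.43 m below the top edge, so y_c = 4.6 + 0.43 = 5.03 m and h_c = 5.03 × 0.709571 = 3.56914 m.
A = 5.33 × 0.86 = 4.5838 m².
Resultant F = γ·h_c·A = 9.81 × 3.56914 × 4.5838 = 160.494 kN.
I_c = b·h³/12 = 5.33 × 0.86³/12 = 0.282515 m⁴.
Centre of pressure: y_p = y_c + I_c/(y_c·A) = 5.03 + 0.282515/(5.03 × 4.5838) = 5.03 + 0.0122532 = 5.04225 m along the plane.
The resultant acts 0.43 + 0.0122532 = 0.442253 m (along the plate) below the hinge at the top edge, so the moment about the hinge is M = F × 0.442253 = 160.494 × 0.442253 = 70.979 kN·m.
A normal force at the bottom, 0.86 m from the hinge, must supply this moment: P = 70.979/0.86 = 82.5337 kN.

P ≈ 82.53 kN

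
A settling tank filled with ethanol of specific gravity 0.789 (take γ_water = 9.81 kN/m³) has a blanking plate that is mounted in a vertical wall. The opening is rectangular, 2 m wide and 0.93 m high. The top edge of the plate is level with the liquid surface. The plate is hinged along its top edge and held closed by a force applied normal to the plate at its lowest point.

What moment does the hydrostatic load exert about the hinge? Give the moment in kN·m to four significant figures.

M ≈ 4.151 kN·m

γ = 0.789 × 9.81 = 7.74009 kN/m³.
The centroid lies 0.93/2 = 0.465 m below the top edge, so the centroid depth is h_c = 0.465 m.
A = 2 × 0.93 = 1.86 m².
Resultant F = γ·h_c·A = 7.74009 × 0.465 × 1.86 = 6.6944 kN.
I_c = b·h³/12 = 2 × 0.93³/12 = 0.13406 m⁴.
Centre of pressure: y_p = y_c + I_c/(y_c·A) = 0.465 + 0.13406/(0.465 × 1.86) = 0.465 + 0.155001 = 0.620001 m along the plane.
The resultant acts 0.465 + 0.155001 = 0.620001 m (along the plate) below the hinge at the top edge, so the moment about the hinge is M = F × 0.620001 = 6.6944 × 0.620001 = 4.15053 kN·m.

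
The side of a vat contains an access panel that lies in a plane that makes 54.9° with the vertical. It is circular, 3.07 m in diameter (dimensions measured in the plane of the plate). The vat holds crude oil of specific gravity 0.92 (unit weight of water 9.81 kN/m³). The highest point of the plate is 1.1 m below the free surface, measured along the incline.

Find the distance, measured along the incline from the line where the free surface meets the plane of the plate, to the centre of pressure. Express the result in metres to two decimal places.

y_p = 2.86 m

γ = 0.92 × 9.81 = 9.0252 kN/m³.
The plate makes 54.9° with the vertical, i.e. θ = 90° − 54.9° = 35.1° to the horizontal. Measuring y along the incline from the free-surface line, vertical depth h = y·sinθ with sinθ = 0.575005.
The centroid is at the centre, 1.535 m below the top of the plate, so y_c = 1.1 + 1.535 = 2.635 m and h_c = 2.635 × 0.575005 = 1.51514 m.
A = π(1.535)² = 7.4023 m².
Resultant F = γ·h_c·A = 9.0252 × 1.51514 × 7.4023 = 101.222 kN.
I_c = πr⁴/4 = π × 1.535⁴/4 = 4.36037 m⁴.
Centre of pressure: y_p = y_c + I_c/(y_c·A) = 2.635 + 4.36037/(2.635 × 7.4023) = 2.635 + 0.223551 = 2.85855 m along the plane.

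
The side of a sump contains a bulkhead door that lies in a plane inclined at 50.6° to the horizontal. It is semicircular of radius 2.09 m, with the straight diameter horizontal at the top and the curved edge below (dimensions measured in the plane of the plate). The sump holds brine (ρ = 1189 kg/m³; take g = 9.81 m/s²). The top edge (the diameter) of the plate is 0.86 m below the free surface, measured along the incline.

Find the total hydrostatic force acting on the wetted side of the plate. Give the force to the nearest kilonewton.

F ≈ 108 kN

γ = ρg = 1189 × 9.81 / 1000 = 11.66409 kN/m³.
Let θ = 50.6° be the plate's angle to the horizontal; measure y along the incline from where the plane meets the free surface. Vertical depth h = y·sinθ with sinθ = 0.772734.
The centroid of a semicircle lies 4r/(3π) = 0.887024 m from the diameter, here below the top edge, so y_c = 0.86 + 0.887024 = 1.74702 m and h_c = 1.74702 × 0.772734 = 1.34998 m.
A = πr²/2 = π × 2.09²/2 = 6.8614 m².
Resultant F = γ·h_c·A = 11.66409 × 1.34998 × 6.8614 = 108.042 kN.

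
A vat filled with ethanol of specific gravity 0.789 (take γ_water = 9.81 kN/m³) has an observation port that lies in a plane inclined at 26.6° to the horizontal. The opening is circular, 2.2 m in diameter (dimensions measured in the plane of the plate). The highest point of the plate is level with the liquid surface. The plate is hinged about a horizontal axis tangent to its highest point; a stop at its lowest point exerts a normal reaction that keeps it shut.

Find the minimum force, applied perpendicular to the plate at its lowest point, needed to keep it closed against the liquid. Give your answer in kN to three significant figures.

γ = 0.789 × 9.81 = 7.74009 kN/m³.
Let θ = 26.6° be the plate's angle to the horizontal; measure y along the incline from where the plane meets the free surface. Vertical depth h = y·sinθ with sinθ = 0.447759.
The centroid is at the centre, 1.1 m below the top of the plate, so y_c = 1.1 m and h_c = 1.1 × 0.447759 = 0.492535 m.
A = π(1.1)² = 3.80133 m².
Resultant F = γ·h_c·A = 7.74009 × 0.492535 × 3.80133 = 14.4917 kN.
I_c = πr⁴/4 = π × 1.1⁴/4 = 1.1499 m⁴.
Centre of pressure: y_p = y_c + I_c/(y_c·A) = 1.1 + 1.1499/(1.1 × 3.80133) = 1.1 + 0.274999 = 1.375 m along the plane.
The resultant acts 1.1 + 0.274999 = 1.375 m (along the plate) below the hinge at the top edge, so the moment about the hinge is M = F × 1.375 = 14.4917 × 1.375 = 19.9261 kN·m.
A normal force at the bottom, 2.2 m from the hinge, must supply this moment: P = 19.9261/2.2 = 9.05732 kN.

P ≈ 9.06 kN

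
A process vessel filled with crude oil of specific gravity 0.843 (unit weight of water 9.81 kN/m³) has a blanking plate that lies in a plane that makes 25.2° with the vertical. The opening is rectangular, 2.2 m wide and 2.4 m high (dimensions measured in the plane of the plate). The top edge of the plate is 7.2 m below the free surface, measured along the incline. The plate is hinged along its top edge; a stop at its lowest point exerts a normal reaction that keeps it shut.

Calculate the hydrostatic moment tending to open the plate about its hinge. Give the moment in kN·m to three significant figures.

M ≈ 417 kN·m

γ = 0.843 × 9.81 = 8.26983 kN/m³.
The plate makes 25.2° with the vertical, i.e. θ = 90° − 25.2° = 64.8° to the horizontal. Measuring y along the incline from the free-surface line, vertical depth h = y·sinθ with sinθ = 0.904827.
The centroid lies 2.4/2 = 1.2 m below the top edge, so y_c = 7.2 + 1.2 = 8.4 m and h_c = 8.4 × 0.904827 = 7.60055 m.
A = 2.2 × 2.4 = 5.28 m².
Resultant F = γ·h_c·A = 8.26983 × 7.60055 × 5.28 = 331.876 kN.
I_c = b·h³/12 = 2.2 × 2.4³/12 = 2.5344 m⁴.
Centre of pressure: y_p = y_c + I_c/(y_c·A) = 8.4 + 2.5344/(8.4 × 5.28) = 8.4 + 0.0571429 = 8.45714 m along the plane.
The resultant acts 1.2 + 0.0571429 = 1.25714 m (along the plate) below the hinge at the top edge, so the moment about the hinge is M = F × 1.25714 = 331.876 × 1.25714 = 417.215 kN·m.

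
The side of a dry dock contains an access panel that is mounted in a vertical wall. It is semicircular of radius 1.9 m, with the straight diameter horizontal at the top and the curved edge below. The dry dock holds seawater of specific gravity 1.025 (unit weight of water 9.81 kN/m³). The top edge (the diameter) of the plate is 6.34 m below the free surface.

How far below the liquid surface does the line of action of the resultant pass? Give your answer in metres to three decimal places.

γ = 1.025 × 9.81 = 10.05525 kN/m³.
The centroid of a semicircle lies 4r/(3π) = 0.806385 m from the diameter, here below the top edge, so the centroid depth is h_c = 6.34 + 0.806385 = 7.14638 m.
A = πr²/2 = π × 1.9²/2 = 5.67057 m².
Resultant F = γ·h_c·A = 10.05525 × 7.14638 × 5.67057 = 407.479 kN.
I_c = (π/8 − 8/(9π))·r⁴ = 0.109757 × 1.9⁴ = 1.43036 m⁴.
Centre of pressure: y_p = y_c + I_c/(y_c·A) = 7.14638 + 1.43036/(7.14638 × 5.67057) = 7.14638 + 0.0352966 = 7.18168 m along the plane.

h_p = 7.182 m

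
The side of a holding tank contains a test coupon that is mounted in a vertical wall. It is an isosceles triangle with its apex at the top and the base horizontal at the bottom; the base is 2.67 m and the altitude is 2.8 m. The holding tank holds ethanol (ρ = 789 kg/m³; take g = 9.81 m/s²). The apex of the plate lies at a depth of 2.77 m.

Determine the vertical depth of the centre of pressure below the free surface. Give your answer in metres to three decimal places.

h_p = 4.731 m

γ = ρg = 789 × 9.81 / 1000 = 7.74009 kN/m³.
With the apex up, the centroid sits 2h/3 = 2 × 2.8/3 = 1.86667 m below the apex, so the centroid depth is h_c = 2.77 + 1.86667 = 4.63667 m.
A = ½ × 2.67 × 2.8 = 3.738 m².
Resultant F = γ·h_c·A = 7.74009 × 4.63667 × 3.738 = 134.15 kN.
I_c = b·h³/36 = 2.67 × 2.8³/36 = 1.62811 m⁴.
Centre of pressure: y_p = y_c + I_c/(y_c·A) = 4.63667 + 1.62811/(4.63667 × 3.738) = 4.63667 + 0.0939373 = 4.73061 m along the plane.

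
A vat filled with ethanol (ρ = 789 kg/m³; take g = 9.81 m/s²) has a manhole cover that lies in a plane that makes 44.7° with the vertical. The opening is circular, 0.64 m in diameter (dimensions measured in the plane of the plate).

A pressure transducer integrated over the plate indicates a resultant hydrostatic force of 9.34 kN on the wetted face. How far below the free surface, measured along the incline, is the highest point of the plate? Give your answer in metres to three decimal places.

y_top ≈ 4.957 m

γ = ρg = 789 × 9.81 / 1000 = 7.74009 kN/m³.
A = π(0.32)² = 0.321699 m².
From F = γ·h_c·A, the centroid depth is h_c = 9.34/(7.74009 × 0.321699) = 3.75104 m.
The plate makes 44.7° with the vertical, i.e. θ = 90° − 44.7° = 45.3° to the horizontal. Measuring y along the incline from the free-surface line, vertical depth h = y·sinθ with sinθ = 0.710799.
Along the incline, y_c = h_c/sinθ = 3.75104/0.710799 = 5.27722 m.
The centroid is at the centre, 0.32 m below the top of the plate, so the highest point sits at y_top = 5.27722 − 0.32 = 4.95722 m along the incline.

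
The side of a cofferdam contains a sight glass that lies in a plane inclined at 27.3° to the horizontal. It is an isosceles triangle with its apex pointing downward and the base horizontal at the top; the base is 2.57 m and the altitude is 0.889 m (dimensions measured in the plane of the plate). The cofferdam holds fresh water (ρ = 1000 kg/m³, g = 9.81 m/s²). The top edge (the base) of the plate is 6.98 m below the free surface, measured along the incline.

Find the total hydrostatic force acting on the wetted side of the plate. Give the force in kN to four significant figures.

F ≈ 37.40 kN

γ = ρg = 1000 × 9.81 = 9810 N/m³ = 9.81 kN/m³.
Let θ = 27.3° be the plate's angle to the horizontal; measure y along the incline from where the plane meets the free surface. Vertical depth h = y·sinθ with sinθ = 0.458650.
With the apex down, the centroid sits h/3 = 0.889/3 = 0.296333 m below the base (the top edge), so y_c = 6.98 + 0.296333 = 7.27633 m and h_c = 7.27633 × 0.458650 = 3.33729 m.
A = ½ × 2.57 × 0.889 = 1.14236 m².
Resultant F = γ·h_c·A = 9.81 × 3.33729 × 1.14236 = 37.3995 kN.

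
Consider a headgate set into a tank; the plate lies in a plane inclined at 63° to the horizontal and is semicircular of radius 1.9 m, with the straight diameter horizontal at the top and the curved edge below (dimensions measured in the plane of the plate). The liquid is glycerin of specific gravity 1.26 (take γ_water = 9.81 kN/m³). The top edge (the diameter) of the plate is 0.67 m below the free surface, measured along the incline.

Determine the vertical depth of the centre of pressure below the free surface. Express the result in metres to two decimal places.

γ = 1.26 × 9.81 = 12.3606 kN/m³.
Let θ = 63° be the plate's angle to the horizontal; measure y along the incline from where the plane meets the free surface. Vertical depth h = y·sinθ with sinθ = 0.891007.
The centroid of a semicircle lies 4r/(3π) = 0.806385 m from the diameter, here below the top edge, so y_c = 0.67 + 0.806385 = 1.47639 m and h_c = 1.47639 × 0.891007 = 1.31547 m.
A = πr²/2 = π × 1.9²/2 = 5.67057 m².
Resultant F = γ·h_c·A = 12.3606 × 1.31547 × 5.67057 = 92.2035 kN.
I_c = (π/8 − 8/(9π))·r⁴ = 0.109757 × 1.9⁴ = 1.43036 m⁴.
Centre of pressure: y_p = y_c + I_c/(y_c·A) = 1.47639 + 1.43036/(1.47639 × 5.67057) = 1.47639 + 0.170851 = 1.64724 m along the plane.
Vertically, h_p = y_p·sinθ = 1.64724 × 0.891007 = 1.4677 m.

h_p = 1.47 m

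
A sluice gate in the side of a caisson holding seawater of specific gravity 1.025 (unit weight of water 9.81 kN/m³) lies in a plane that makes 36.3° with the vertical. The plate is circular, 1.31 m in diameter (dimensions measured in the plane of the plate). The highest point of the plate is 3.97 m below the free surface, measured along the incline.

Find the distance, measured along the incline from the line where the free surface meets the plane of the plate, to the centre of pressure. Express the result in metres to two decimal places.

y_p = 4.65 m

γ = 1.025 × 9.81 = 10.05525 kN/m³.
The plate makes 36.3° with the vertical, i.e. θ = 90° − 36.3° = 53.7° to the horizontal. Measuring y along the incline from the free-surface line, vertical depth h = y·sinθ with sinθ = 0.805928.
The centroid is at the centre, 0.655 m below the top of the plate, so y_c = 3.97 + 0.655 = 4.625 m and h_c = 4.625 × 0.805928 = 3.72742 m.
A = π(0.655)² = 1.34782 m².
Resultant F = γ·h_c·A = 10.05525 × 3.72742 × 1.34782 = 50.5165 kN.
I_c = πr⁴/4 = π × 0.655⁴/4 = 0.144562 m⁴.
Centre of pressure: y_p = y_c + I_c/(y_c·A) = 4.625 + 0.144562/(4.625 × 1.34782) = 4.625 + 0.0231905 = 4.64819 m along the plane.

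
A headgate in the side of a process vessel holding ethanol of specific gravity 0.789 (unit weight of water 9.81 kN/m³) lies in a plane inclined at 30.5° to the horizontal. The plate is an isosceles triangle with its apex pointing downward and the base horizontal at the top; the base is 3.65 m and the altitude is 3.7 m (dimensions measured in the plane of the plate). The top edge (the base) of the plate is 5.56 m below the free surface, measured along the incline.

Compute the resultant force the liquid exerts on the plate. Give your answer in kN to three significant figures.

F ≈ 180 kN

γ = 0.789 × 9.81 = 7.74009 kN/m³.
Let θ = 30.5° be the plate's angle to the horizontal; measure y along the incline from where the plane meets the free surface. Vertical depth h = y·sinθ with sinθ = 0.507538.
With the apex down, the centroid sits h/3 = 3.7/3 = 1.23333 m below the base (the top edge), so y_c = 5.56 + 1.23333 = 6.79333 m and h_c = 6.79333 × 0.507538 = 3.44787 m.
A = ½ × 3.65 × 3.7 = 6.7525 m².
Resultant F = γ·h_c·A = 7.74009 × 3.44787 × 6.7525 = 180.203 kN.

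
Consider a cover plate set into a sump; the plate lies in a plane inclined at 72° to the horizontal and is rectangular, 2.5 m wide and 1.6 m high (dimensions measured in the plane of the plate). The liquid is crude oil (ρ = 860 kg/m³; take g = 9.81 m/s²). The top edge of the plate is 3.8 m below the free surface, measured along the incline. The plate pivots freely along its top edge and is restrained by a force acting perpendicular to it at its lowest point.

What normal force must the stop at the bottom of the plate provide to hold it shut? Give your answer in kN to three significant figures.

P ≈ 78.1 kN

γ = ρg = 860 × 9.81 / 1000 = 8.4366 kN/m³.
Let θ = 72° be the plate's angle to the horizontal; measure y along the incline from where the plane meets the free surface. Vertical depth h = y·sinθ with sinθ = 0.951057.
The centroid lies 1.6/2 = 0.8 m below the top edge, so y_c = 3.8 + 0.8 = 4.6 m and h_c = 4.6 × 0.951057 = 4.37486 m.
A = 2.5 × 1.6 = 4 m².
Resultant F = γ·h_c·A = 8.4366 × 4.37486 × 4 = 147.636 kN.
I_c = b·h³/12 = 2.5 × 1.6³/12 = 0.853333 m⁴.
Centre of pressure: y_p = y_c + I_c/(y_c·A) = 4.6 + 0.853333/(4.6 × 4) = 4.6 + 0.0463768 = 4.64638 m along the plane.
The resultant acts 0.8 + 0.0463768 = 0.846377 m (along the plate) below the hinge at the top edge, so the moment about the hinge is M = F × 0.846377 = 147.636 × 0.846377 = 124.956 kN·m.
A normal force at the bottom, 1.6 m from the hinge, must supply this moment: P = 124.956/1.6 = 78.0975 kN.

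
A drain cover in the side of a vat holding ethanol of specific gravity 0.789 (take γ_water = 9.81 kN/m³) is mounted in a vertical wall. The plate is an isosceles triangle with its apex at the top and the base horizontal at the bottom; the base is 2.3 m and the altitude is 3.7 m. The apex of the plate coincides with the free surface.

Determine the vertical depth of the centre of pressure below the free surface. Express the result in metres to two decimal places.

γ = 0.789 × 9.81 = 7.74009 kN/m³.
With the apex up, the centroid sits 2h/3 = 2 × 3.7/3 = 2.46667 m below the apex, so the centroid depth is h_c = 2.46667 m.
A = ½ × 2.3 × 3.7 = 4.255 m².
Resultant F = γ·h_c·A = 7.74009 × 2.46667 × 4.255 = 81.2375 kN.
I_c = b·h³/36 = 2.3 × 3.7³/36 = 3.23616 m⁴.
Centre of pressure: y_p = y_c + I_c/(y_c·A) = 2.46667 + 3.23616/(2.46667 × 4.255) = 2.46667 + 0.308333 = 2.775 m along the plane.

h_p = 2.78 m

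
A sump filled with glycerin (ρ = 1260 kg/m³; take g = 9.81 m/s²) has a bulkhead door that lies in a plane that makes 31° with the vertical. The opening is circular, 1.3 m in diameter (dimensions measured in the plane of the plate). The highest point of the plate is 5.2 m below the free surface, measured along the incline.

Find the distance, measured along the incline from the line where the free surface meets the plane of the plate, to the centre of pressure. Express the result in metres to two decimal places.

γ = ρg = 1260 × 9.81 / 1000 = 12.3606 kN/m³.
The plate makes 31° with the vertical, i.e. θ = 90° − 31° = 59° to the horizontal. Measuring y along the incline from the free-surface line, vertical depth h = y·sinθ with sinθ = 0.857167.
The centroid is at the centre, 0.65 m below the top of the plate, so y_c = 5.2 + 0.65 = 5.85 m and h_c = 5.85 × 0.857167 = 5.01443 m.
A = π(0.65)² = 1.32732 m².
Resultant F = γ·h_c·A = 12.3606 × 5.01443 × 1.32732 = 82.2691 kN.
I_c = πr⁴/4 = π × 0.65⁴/4 = 0.140198 m⁴.
Centre of pressure: y_p = y_c + I_c/(y_c·A) = 5.85 + 0.140198/(5.85 × 1.32732) = 5.85 + 0.0180555 = 5.86806 m along the plane.

y_p = 5.87 m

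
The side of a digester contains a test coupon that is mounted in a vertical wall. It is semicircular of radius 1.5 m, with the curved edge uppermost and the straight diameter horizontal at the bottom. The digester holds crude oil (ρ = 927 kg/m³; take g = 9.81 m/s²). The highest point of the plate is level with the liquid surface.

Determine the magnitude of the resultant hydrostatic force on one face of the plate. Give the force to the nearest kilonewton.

F ≈ 28 kN

γ = ρg = 927 × 9.81 / 1000 = 9.09387 kN/m³.
The centroid lies 4r/(3π) = 0.63662 m above the diameter, so r − 4r/(3π) = 1.5 − 0.63662 = 0.86338 m below the topmost point, so the centroid depth is h_c = 0.86338 m.
A = πr²/2 = π × 1.5²/2 = 3.53429 m².
Resultant F = γ·h_c·A = 9.09387 × 0.86338 × 3.53429 = 27.7494 kN.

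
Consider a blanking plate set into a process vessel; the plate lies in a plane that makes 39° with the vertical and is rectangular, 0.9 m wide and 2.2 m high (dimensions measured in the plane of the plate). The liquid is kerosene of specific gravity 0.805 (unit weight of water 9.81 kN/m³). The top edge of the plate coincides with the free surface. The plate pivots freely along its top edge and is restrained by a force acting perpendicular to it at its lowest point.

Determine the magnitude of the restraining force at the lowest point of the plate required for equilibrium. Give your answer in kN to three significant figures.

γ = 0.805 × 9.81 = 7.89705 kN/m³.
The plate makes 39° with the vertical, i.e. θ = 90° − 39° = 51° to the horizontal. Measuring y along the incline from the free-surface line, vertical depth h = y·sinθ with sinθ = 0.777146.
The centroid lies 2.2/2 = 1.1 m below the top edge, so y_c = 1.1 m and h_c = 1.1 × 0.777146 = 0.854861 m.
A = 0.9 × 2.2 = 1.98 m².
Resultant F = γ·h_c·A = 7.89705 × 0.854861 × 1.98 = 13.3667 kN.
I_c = b·h³/12 = 0.9 × 2.2³/12 = 0.7986 m⁴.
Centre of pressure: y_p = y_c + I_c/(y_c·A) = 1.1 + 0.7986/(1.1 × 1.98) = 1.1 + 0.366667 = 1.46667 m along the plane.
The resultant acts 1.1 + 0.366667 = 1.46667 m (along the plate) below the hinge at the top edge, so the moment about the hinge is M = F × 1.46667 = 13.3667 × 1.46667 = 19.6045 kN·m.
A normal force at the bottom, 2.2 m from the hinge, must supply this moment: P = 19.6045/2.2 = 8.91114 kN.

P ≈ 8.91 kN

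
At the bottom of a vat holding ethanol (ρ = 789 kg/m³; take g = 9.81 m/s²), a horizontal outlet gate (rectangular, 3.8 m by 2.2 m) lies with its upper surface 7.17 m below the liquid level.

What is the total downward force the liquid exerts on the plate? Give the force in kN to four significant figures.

γ = ρg = 789 × 9.81 / 1000 = 7.74009 kN/m³.
The plate is horizontal, so pressure is uniform at p = γ·h = 7.74009 × 7.17 = 55.4964 kN/m².
A = 3.8 × 2.2 = 8.36 m².
F = p·A = 55.4964 × 8.36 = 463.95 kN.

F ≈ 464.0 kN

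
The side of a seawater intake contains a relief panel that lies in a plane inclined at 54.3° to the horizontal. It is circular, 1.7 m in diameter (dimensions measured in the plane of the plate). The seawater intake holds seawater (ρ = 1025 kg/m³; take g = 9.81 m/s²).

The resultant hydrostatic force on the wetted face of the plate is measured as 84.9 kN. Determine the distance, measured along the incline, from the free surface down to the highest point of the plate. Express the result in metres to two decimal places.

γ = ρg = 1025 × 9.81 / 1000 = 10.05525 kN/m³.
A = π(0.85)² = 2.2698 m².
From F = γ·h_c·A, the centroid depth is h_c = 84.9/(10.05525 × 2.2698) = 3.71987 m.
Let θ = 54.3° be the plate's angle to the horizontal; measure y along the incline from where the plane meets the free surface. Vertical depth h = y·sinθ with sinθ = 0.812084.
Along the incline, y_c = h_c/sinθ = 3.71987/0.812084 = 4.58065 m.
The centroid is at the centre, 0.85 m below the top of the plate, so the highest point sits at y_top = 4.58065 − 0.85 = 3.73065 m along the incline.

y_top ≈ 3.73 m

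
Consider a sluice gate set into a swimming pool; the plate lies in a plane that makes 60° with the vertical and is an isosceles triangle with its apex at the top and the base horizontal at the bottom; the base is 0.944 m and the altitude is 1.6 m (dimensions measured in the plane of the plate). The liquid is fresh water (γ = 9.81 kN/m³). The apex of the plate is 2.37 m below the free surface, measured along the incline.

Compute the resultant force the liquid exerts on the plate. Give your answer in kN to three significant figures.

γ = 9.81 kN/m³.
The plate makes 60° with the vertical, i.e. θ = 90° − 60° = 30° to the horizontal. Measuring y along the incline from the free-surface line, vertical depth h = y·sinθ with sinθ = 0.500000.
With the apex up, the centroid sits 2h/3 = 2 × 1.6/3 = 1.06667 m below the apex, so y_c = 2.37 + 1.06667 = 3.43667 m and h_c = 3.43667 × 0.500000 = 1.71833 m.
A = ½ × 0.944 × 1.6 = 0.7552 m².
Resultant F = γ·h_c·A = 9.81 × 1.71833 × 0.7552 = 12.7303 kN.

F ≈ 12.7 kN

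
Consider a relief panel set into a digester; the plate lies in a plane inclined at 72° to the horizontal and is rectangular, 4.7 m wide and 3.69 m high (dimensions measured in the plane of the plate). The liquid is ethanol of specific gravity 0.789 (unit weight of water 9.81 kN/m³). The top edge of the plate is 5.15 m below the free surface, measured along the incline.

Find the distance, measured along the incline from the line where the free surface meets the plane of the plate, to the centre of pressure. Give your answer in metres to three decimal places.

γ = 0.789 × 9.81 = 7.74009 kN/m³.
Let θ = 72° be the plate's angle to the horizontal; measure y along the incline from where the plane meets the free surface. Vertical depth h = y·sinθ with sinθ = 0.951057.
The centroid lies 3.69/2 = 1.845 m below the top edge, so y_c = 5.15 + 1.845 = 6.995 m and h_c = 6.995 × 0.951057 = 6.65264 m.
A = 4.7 × 3.69 = 17.343 m².
Resultant F = γ·h_c·A = 7.74009 × 6.65264 × 17.343 = 893.026 kN.
I_c = b·h³/12 = 4.7 × 3.69³/12 = 19.6787 m⁴.
Centre of pressure: y_p = y_c + I_c/(y_c·A) = 6.995 + 19.6787/(6.995 × 17.343) = 6.995 + 0.162213 = 7.15721 m along the plane.

y_p = 7.157 m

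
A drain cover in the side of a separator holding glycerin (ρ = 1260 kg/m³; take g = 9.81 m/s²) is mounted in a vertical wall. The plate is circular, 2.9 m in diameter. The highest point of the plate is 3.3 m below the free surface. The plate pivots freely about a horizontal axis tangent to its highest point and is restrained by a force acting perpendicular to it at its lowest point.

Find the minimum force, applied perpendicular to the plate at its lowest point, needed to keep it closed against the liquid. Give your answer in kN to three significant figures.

γ = ρg = 1260 × 9.81 / 1000 = 12.3606 kN/m³.
The centroid is at the centre, 1.45 m below the top of the plate, so the centroid depth is h_c = 3.3 + 1.45 = 4.75 m.
A = π(1.45)² = 6.6052 m².
Resultant F = γ·h_c·A = 12.3606 × 4.75 × 6.6052 = 387.81 kN.
I_c = πr⁴/4 = π × 1.45⁴/4 = 3.47186 m⁴.
Centre of pressure: y_p = y_c + I_c/(y_c·A) = 4.75 + 3.47186/(4.75 × 6.6052) = 4.75 + 0.110658 = 4.86066 m along the plane.
The resultant acts 1.45 + 0.110658 = 1.56066 m (along the plate) below the hinge at the top edge, so the moment about the hinge is M = F × 1.56066 = 387.81 × 1.56066 = 605.24 kN·m.
A normal force at the bottom, 2.9 m from the hinge, must supply this moment: P = 605.24/2.9 = 208.703 kN.

P ≈ 209 kN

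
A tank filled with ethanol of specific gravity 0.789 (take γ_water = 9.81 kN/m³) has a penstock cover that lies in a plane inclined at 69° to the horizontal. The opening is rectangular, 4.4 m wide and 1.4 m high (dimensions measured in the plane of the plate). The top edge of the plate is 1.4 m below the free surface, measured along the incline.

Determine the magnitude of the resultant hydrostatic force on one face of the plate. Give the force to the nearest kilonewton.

γ = 0.789 × 9.81 = 7.74009 kN/m³.
Let θ = 69° be the plate's angle to the horizontal; measure y along the incline from where the plane meets the free surface. Vertical depth h = y·sinθ with sinθ = 0.933580.
The centroid lies 1.4/2 = 0.7 m below the top edge, so y_c = 1.4 + 0.7 = 2.1 m and h_c = 2.1 × 0.933580 = 1.96052 m.
A = 4.4 × 1.4 = 6.16 m².
Resultant F = γ·h_c·A = 7.74009 × 1.96052 × 6.16 = 93.4755 kN.

F ≈ 93 kN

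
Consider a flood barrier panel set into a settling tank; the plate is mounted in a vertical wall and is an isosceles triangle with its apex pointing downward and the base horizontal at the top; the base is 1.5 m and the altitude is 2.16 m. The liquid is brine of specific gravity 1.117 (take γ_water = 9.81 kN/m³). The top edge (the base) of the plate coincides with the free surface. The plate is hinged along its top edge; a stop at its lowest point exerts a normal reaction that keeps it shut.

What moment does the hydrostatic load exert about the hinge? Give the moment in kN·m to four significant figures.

γ = 1.117 × 9.81 = 10.95777 kN/m³.
With the apex down, the centroid sits h/3 = 2.16/3 = 0.72 m below the base (the top edge), so the centroid depth is h_c = 0.72 m.
A = ½ × 1.5 × 2.16 = 1.62 m².
Resultant F = γ·h_c·A = 10.95777 × 0.72 × 1.62 = 12.7811 kN.
I_c = b·h³/36 = 1.5 × 2.16³/36 = 0.419904 m⁴.
Centre of pressure: y_p = y_c + I_c/(y_c·A) = 0.72 + 0.419904/(0.72 × 1.62) = 0.72 + 0.36 = 1.08 m along the plane.
The resultant acts 0.72 + 0.36 = 1.08 m (along the plate) below the hinge at the top edge, so the moment about the hinge is M = F × 1.08 = 12.7811 × 1.08 = 13.8036 kN·m.

M ≈ 13.80 kN·m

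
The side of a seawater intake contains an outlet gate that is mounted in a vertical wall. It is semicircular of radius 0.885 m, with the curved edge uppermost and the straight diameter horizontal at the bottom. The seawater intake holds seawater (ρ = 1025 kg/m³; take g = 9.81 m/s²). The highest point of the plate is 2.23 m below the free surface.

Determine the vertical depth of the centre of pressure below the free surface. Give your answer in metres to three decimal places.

h_p = 2.759 m

γ = ρg = 1025 × 9.81 / 1000 = 10.05525 kN/m³.
The centroid lies 4r/(3π) = 0.375606 m above the diameter, so r − 4r/(3π) = 0.885 − 0.375606 = 0.509394 m below the topmost point, so the centroid depth is h_c = 2.23 + 0.509394 = 2.73939 m.
A = πr²/2 = π × 0.885²/2 = 1.23029 m².
Resultant F = γ·h_c·A = 10.05525 × 2.73939 × 1.23029 = 33.8886 kN.
I_c = (π/8 − 8/(9π))·r⁴ = 0.109757 × 0.885⁴ = 0.0673295 m⁴.
Centre of pressure: y_p = y_c + I_c/(y_c·A) = 2.73939 + 0.0673295/(2.73939 × 1.23029) = 2.73939 + 0.0199776 = 2.75937 m along the plane.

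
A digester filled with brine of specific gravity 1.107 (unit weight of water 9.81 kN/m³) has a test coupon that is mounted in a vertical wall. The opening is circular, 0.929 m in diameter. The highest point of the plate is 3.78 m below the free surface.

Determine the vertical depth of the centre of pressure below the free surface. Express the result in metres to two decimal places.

γ = 1.107 × 9.81 = 10.85967 kN/m³.
The centroid is at the centre, 0.4645 m below the top of the plate, so the centroid depth is h_c = 3.78 + 0.4645 = 4.2445 m.
A = π(0.4645)² = 0.677831 m².
Resultant F = γ·h_c·A = 10.85967 × 4.2445 × 0.677831 = 31.2439 kN.
I_c = πr⁴/4 = π × 0.4645⁴/4 = 0.0365622 m⁴.
Centre of pressure: y_p = y_c + I_c/(y_c·A) = 4.2445 + 0.0365622/(4.2445 × 0.677831) = 4.2445 + 0.0127082 = 4.25721 m along the plane.

h_p = 4.26 m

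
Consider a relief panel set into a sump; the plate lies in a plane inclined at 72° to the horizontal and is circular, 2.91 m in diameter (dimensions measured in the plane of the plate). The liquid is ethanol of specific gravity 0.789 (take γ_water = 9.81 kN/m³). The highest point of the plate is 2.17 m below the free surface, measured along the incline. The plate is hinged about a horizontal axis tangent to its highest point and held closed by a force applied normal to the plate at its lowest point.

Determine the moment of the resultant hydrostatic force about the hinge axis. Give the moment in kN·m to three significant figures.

γ = 0.789 × 9.81 = 7.74009 kN/m³.
Let θ = 72° be the plate's angle to the horizontal; measure y along the incline from where the plane meets the free surface. Vertical depth h = y·sinθ with sinθ = 0.951057.
The centroid is at the centre, 1.455 m below the top of the plate, so y_c = 2.17 + 1.455 = 3.625 m and h_c = 3.625 × 0.951057 = 3.44758 m.
A = π(1.455)² = 6.65083 m².
Resultant F = γ·h_c·A = 7.74009 × 3.44758 × 6.65083 = 177.475 kN.
I_c = πr⁴/4 = π × 1.455⁴/4 = 3.51999 m⁴.
Centre of pressure: y_p = y_c + I_c/(y_c·A) = 3.625 + 3.51999/(3.625 × 6.65083) = 3.625 + 0.146002 = 3.771 m along the plane.
The resultant acts 1.455 + 0.146002 = 1.601 m (along the plate) below the hinge at the top edge, so the moment about the hinge is M = F × 1.601 = 177.475 × 1.601 = 284.137 kN·m.

M ≈ 284 kN·m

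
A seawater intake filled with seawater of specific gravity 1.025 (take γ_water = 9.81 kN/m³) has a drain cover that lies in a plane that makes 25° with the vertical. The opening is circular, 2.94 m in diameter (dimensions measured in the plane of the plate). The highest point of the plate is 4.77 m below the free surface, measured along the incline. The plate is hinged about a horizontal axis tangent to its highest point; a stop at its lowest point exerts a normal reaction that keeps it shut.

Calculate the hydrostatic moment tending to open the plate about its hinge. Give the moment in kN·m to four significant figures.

M ≈ 600.9 kN·m

γ = 1.025 × 9.81 = 10.05525 kN/m³.
The plate makes 25° with the vertical, i.e. θ = 90° − 25° = 65° to the horizontal. Measuring y along the incline from the free-surface line, vertical depth h = y·sinθ with sinθ = 0.906308.
The centroid is at the centre, 1.47 m below the top of the plate, so y_c = 4.77 + 1.47 = 6.24 m and h_c = 6.24 × 0.906308 = 5.65536 m.
A = π(1.47)² = 6.78867 m².
Resultant F = γ·h_c·A = 10.05525 × 5.65536 × 6.78867 = 386.045 kN.
I_c = πr⁴/4 = π × 1.47⁴/4 = 3.66741 m⁴.
Centre of pressure: y_p = y_c + I_c/(y_c·A) = 6.24 + 3.66741/(6.24 × 6.78867) = 6.24 + 0.0865745 = 6.32657 m along the plane.
The resultant acts 1.47 + 0.0865745 = 1.55657 m (along the plate) below the hinge at the top edge, so the moment about the hinge is M = F × 1.55657 = 386.045 × 1.55657 = 600.906 kN·m.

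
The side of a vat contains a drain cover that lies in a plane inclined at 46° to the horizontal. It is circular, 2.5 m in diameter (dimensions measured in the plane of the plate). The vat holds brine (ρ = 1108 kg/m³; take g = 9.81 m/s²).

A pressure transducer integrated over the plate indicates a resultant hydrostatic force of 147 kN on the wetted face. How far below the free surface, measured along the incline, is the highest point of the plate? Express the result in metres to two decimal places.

γ = ρg = 1108 × 9.81 / 1000 = 10.86948 kN/m³.
A = π(1.25)² = 4.90874 m².
From F = γ·h_c·A, the centroid depth is h_c = 147/(10.86948 × 4.90874) = 2.75511 m.
Let θ = 46° be the plate's angle to the horizontal; measure y along the incline from where the plane meets the free surface. Vertical depth h = y·sinθ with sinθ = 0.719340.
Along the incline, y_c = h_c/sinθ = 2.75511/0.719340 = 3.83005 m.
The centroid is at the centre, 1.25 m below the top of the plate, so the highest point sits at y_top = 3.83005 − 1.25 = 2.58005 m along the incline.

y_top ≈ 2.58 m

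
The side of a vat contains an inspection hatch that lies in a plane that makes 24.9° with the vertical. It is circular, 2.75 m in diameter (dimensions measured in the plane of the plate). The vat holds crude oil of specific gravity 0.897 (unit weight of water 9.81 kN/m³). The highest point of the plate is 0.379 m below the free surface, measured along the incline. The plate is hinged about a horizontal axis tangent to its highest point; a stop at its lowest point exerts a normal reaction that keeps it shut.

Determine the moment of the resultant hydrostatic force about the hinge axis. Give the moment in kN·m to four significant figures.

M ≈ 136.7 kN·m

γ = 0.897 × 9.81 = 8.79957 kN/m³.
The plate makes 24.9° with the vertical, i.e. θ = 90° − 24.9° = 65.1° to the horizontal. Measuring y along the incline from the free-surface line, vertical depth h = y·sinθ with sinθ = 0.907044.
The centroid is at the centre, 1.375 m below the top of the plate, so y_c = 0.379 + 1.375 = 1.754 m and h_c = 1.754 × 0.907044 = 1.59096 m.
A = π(1.375)² = 5.93957 m².
Resultant F = γ·h_c·A = 8.79957 × 1.59096 × 5.93957 = 83.1526 kN.
I_c = πr⁴/4 = π × 1.375⁴/4 = 2.80738 m⁴.
Centre of pressure: y_p = y_c + I_c/(y_c·A) = 1.754 + 2.80738/(1.754 × 5.93957) = 1.754 + 0.269474 = 2.02347 m along the plane.
The resultant acts 1.375 + 0.269474 = 1.64447 m (along the plate) below the hinge at the top edge, so the moment about the hinge is M = F × 1.64447 = 83.1526 × 1.64447 = 136.742 kN·m.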